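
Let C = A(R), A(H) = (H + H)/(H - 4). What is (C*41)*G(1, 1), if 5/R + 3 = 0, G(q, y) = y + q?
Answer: 820/17 ≈ 48.235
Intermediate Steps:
G(q, y) = q + y
R = -5/3 (R = 5/(-3 + 0) = 5/(-3) = 5*(-⅓) = -5/3 ≈ -1.6667)
A(H) = 2*H/(-4 + H) (A(H) = (2*H)/(-4 + H) = 2*H/(-4 + H))
C = 10/17 (C = 2*(-5/3)/(-4 - 5/3) = 2*(-5/3)/(-17/3) = 2*(-5/3)*(-3/17) = 10/17 ≈ 0.58823)
(C*41)*G(1, 1) = ((10/17)*41)*(1 + 1) = (410/17)*2 = 820/17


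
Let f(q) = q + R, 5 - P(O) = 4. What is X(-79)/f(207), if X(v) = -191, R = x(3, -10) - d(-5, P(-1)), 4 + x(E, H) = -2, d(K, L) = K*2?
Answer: -191/211 ≈ -0.90521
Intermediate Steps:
P(O) = 1 (P(O) = 5 - 1*4 = 5 - 4 = 1)
d(K, L) = 2*K
x(E, H) = -6 (x(E, H) = -4 - 2 = -6)
R = 4 (R = -6 - 2*(-5) = -6 - 1*(-10) = -6 + 10 = 4)
f(q) = 4 + q (f(q) = q + 4 = 4 + q)
X(-79)/f(207) = -191/(4 + 207) = -191/211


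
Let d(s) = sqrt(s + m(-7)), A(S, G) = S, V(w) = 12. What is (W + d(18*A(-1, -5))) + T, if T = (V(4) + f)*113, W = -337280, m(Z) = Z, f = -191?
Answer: -357507 + 5*I ≈ -3.5751e+5 + 5.0*I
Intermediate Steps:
d(s) = sqrt(-7 + s) (d(s) = sqrt(s - 7) = sqrt(-7 + s))
T = -20227 (T = (12 - 191)*113 = -179*113 = -20227)
(W + d(18*A(-1, -5))) + T = (-337280 + sqrt(-7 + 18*(-1))) - 20227 = (-337280 + sqrt(-7 - 18)) - 20227 = (-337280 + sqrt(-25)) - 20227 = (-337280 + 5*I) - 20227 = -357507 + 5*I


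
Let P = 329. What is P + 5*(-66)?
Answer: -1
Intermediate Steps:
P + 5*(-66) = 329 + 5*(-66) = 329 - 330 = -1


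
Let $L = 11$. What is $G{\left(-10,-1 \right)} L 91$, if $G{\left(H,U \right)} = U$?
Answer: $-1001$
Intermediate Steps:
$G{\left(-10,-1 \right)} L 91 = \left(-1\right) 11 \cdot 91 = \left(-11\right) 91 = -1001$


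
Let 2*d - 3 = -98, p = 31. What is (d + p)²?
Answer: 1089/4 ≈ 272.25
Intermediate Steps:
d = -95/2 (d = 3/2 + (½)*(-98) = 3/2 - 49 = -95/2 ≈ -47.500)
(d + p)² = (-95/2 + 31)² = (-33/2)² = 1089/4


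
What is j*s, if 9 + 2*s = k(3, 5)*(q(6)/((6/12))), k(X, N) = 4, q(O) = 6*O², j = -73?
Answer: -125487/2 ≈ -62744.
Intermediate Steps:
s = 1719/2 (s = -9/2 + (4*((6*6²)/((6/12))))/2 = -9/2 + (4*((6*36)/((6*(1/12)))))/2 = -9/2 + (4*(216/(½)))/2 = -9/2 + (4*(216*2))/2 = -9/2 + (4*432)/2 = -9/2 + (½)*1728 = -9/2 + 864 = 1719/2 ≈ 859.50)
j*s = -73*1719/2 = -125487/2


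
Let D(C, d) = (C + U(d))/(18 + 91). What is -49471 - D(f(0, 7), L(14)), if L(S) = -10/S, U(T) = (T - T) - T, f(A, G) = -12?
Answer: -37746294/763 ≈ -49471.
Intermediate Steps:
U(T) = -T (U(T) = 0 - T = -T)
D(C, d) = -d/109 + C/109 (D(C, d) = (C - d)/(18 + 91) = (C - d)/109 = (C - d)*(1/109) = -d/109 + C/109)
-49471 - D(f(0, 7), L(14)) = -49471 - (-(-10)/(109*14) + (1/109)*(-12)) = -49471 - (-(-10)/(109*14) - 12/109) = -49471 - (-1/109*(-5/7) - 12/109) = -49471 - (5/763 - 12/109) = -49471 - 1*(-79/763) = -49471 + 79/763 = -37746294/763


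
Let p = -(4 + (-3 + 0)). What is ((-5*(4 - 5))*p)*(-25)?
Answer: 125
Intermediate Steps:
p = -1 (p = -(4 - 3) = -1*1 = -1)
((-5*(4 - 5))*p)*(-25) = (-5*(4 - 5)*(-1))*(-25) = (-5*(-1)*(-1))*(-25) = (5*(-1))*(-25) = -5*(-25) = 125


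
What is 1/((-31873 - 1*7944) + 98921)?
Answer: 1/59104 ≈ 1.6919e-5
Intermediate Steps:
1/((-31873 - 1*7944) + 98921) = 1/((-31873 - 7944) + 98921) = 1/(-39817 + 98921) = 1/59104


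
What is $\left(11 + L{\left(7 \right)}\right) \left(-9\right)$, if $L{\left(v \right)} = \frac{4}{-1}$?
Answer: $-63$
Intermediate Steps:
$L{\left(v \right)} = -4$ ($L{\left(v \right)} = 4 \left(-1\right) = -4$)
$\left(11 + L{\left(7 \right)}\right) \left(-9\right) = \left(11 - 4\right) \left(-9\right) = 7 \left(-9\right) = -63$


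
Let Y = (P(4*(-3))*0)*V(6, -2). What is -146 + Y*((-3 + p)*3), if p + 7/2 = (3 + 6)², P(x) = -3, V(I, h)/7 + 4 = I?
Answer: -146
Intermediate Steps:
V(I, h) = -28 + 7*I
p = 155/2 (p = -7/2 + (3 + 6)² = -7/2 + 9² = -7/2 + 81 = 155/2 ≈ 77.500)
Y = 0 (Y = (-3*0)*(-28 + 7*6) = 0*(-28 + 42) = 0*14 = 0)
-146 + Y*((-3 + p)*3) = -146 + 0*((-3 + 155/2)*3) = -146 + 0*((149/2)*3) = -146 + 0*(447/2) = -146 + 0 = -146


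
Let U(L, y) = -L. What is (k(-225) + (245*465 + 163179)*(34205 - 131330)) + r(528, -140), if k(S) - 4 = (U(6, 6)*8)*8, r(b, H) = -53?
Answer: -26913726433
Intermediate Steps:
k(S) = -380 (k(S) = 4 + (-1*6*8)*8 = 4 - 6*8*8 = 4 - 48*8 = 4 - 384 = -380)
(k(-225) + (245*465 + 163179)*(34205 - 131330)) + r(528, -140) = (-380 + (245*465 + 163179)*(34205 - 131330)) - 53 = (-380 + (113925 + 163179)*(-97125)) - 53 = (-380 + 277104*(-97125)) - 53 = (-380 - 26913726000) - 53 = -26913726380 - 53 = -26913726433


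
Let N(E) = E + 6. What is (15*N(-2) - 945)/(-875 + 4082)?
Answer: -295/1069 ≈ -0.27596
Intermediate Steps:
N(E) = 6 + E
(15*N(-2) - 945)/(-875 + 4082) = (15*(6 - 2) - 945)/(-875 + 4082) = (15*4 - 945)/3207 = (60 - 945)*(1/3207) = -885*1/3207 = -295/1069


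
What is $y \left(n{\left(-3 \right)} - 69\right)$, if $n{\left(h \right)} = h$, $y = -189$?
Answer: $13608$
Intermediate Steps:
$y \left(n{\left(-3 \right)} - 69\right) = - 189 \left(-3 - 69\right) = \left(-189\right) \left(-72\right) = 13608$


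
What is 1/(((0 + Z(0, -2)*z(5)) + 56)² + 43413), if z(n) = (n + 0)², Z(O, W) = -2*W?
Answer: 1/67749 ≈ 1.4760e-5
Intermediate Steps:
z(n) = n²
1/(((0 + Z(0, -2)*z(5)) + 56)² + 43413) = 1/(((0 - 2*(-2)*5²) + 56)² + 43413) = 1/(((0 + 4*25) + 56)² + 43413) = 1/(((0 + 100) + 56)² + 43413) = 1/((100 + 56)² + 43413) = 1/(156² + 43413) = 1/(24336 + 43413) = 1/67749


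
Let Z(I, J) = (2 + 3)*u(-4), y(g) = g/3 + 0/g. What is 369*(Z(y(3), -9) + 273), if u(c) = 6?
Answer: 111807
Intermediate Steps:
y(g) = g/3 (y(g) = g*(1/3) + 0 = g/3 + 0 = g/3)
Z(I, J) = 30 (Z(I, J) = (2 + 3)*6 = 5*6 = 30)
369*(Z(y(3), -9) + 273) = 369*(30 + 273) = 369*303 = 111807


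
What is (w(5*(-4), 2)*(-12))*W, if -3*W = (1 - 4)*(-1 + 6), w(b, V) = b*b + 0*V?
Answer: -24000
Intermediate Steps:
w(b, V) = b² (w(b, V) = b² + 0 = b²)
W = 5 (W = -(1 - 4)*(-1 + 6)/3 = -(-1)*5 = -⅓*(-15) = 5)
(w(5*(-4), 2)*(-12))*W = ((5*(-4))²*(-12))*5 = ((-20)²*(-12))*5 = (400*(-12))*5 = -4800*5 = -24000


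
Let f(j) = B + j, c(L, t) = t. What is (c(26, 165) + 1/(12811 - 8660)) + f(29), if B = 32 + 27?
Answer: 1050204/4151 ≈ 253.00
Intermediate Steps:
B = 59
f(j) = 59 + j
(c(26, 165) + 1/(12811 - 8660)) + f(29) = (165 + 1/(12811 - 8660)) + (59 + 29) = (165 + 1/4151) + 88 = 684916/4151 + 88 = 1050204/4151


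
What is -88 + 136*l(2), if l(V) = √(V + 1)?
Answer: -88 + 136*√3 ≈ 147.56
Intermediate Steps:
l(V) = √(1 + V)
-88 + 136*l(2) = -88 + 136*√(1 + 2) = -88 + 136*√3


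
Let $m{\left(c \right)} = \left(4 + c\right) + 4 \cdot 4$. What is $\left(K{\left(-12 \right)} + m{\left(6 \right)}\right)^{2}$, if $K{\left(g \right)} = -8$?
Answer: $324$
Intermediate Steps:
$m{\left(c \right)} = 20 + c$ ($m{\left(c \right)} = \left(4 + c\right) + 16 = 20 + c$)
$\left(K{\left(-12 \right)} + m{\left(6 \right)}\right)^{2} = \left(-8 + \left(20 + 6\right)\right)^{2} = \left(-8 + 26\right)^{2} = 18^{2} = 324$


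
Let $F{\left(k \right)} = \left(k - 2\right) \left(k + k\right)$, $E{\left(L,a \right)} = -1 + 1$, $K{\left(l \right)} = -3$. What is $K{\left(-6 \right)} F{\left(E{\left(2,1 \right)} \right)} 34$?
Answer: $0$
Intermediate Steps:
$E{\left(L,a \right)} = 0$
$F{\left(k \right)} = 2 k \left(-2 + k\right)$ ($F{\left(k \right)} = \left(-2 + k\right) 2 k = 2 k \left(-2 + k\right)$)
$K{\left(-6 \right)} F{\left(E{\left(2,1 \right)} \right)} 34 = - 3 \cdot 2 \cdot 0 \left(-2 + 0\right) 34 = - 3 \cdot 2 \cdot 0 \left(-2\right) 34 = \left(-3\right) 0 \cdot 34 = 0 \cdot 34 = 0$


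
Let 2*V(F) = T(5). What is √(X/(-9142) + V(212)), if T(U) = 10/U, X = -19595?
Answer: 3*√29190406/9142 ≈ 1.7730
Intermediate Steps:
V(F) = 1 (V(F) = (10/5)/2 = (10*(⅕))/2 = (½)*2 = 1)
√(X/(-9142) + V(212)) = √(-19595/(-9142) + 1) = √(-19595*(-1/9142) + 1) = √(19595/9142 + 1) = √(28737/9142) = 3*√29190406/9142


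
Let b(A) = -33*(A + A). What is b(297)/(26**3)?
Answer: -9801/8788 ≈ -1.1153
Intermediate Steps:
b(A) = -66*A
b(297)/(26**3) = (-66*297)/(26**3) = -19602/17576 = -19602*1/17576 = -9801/8788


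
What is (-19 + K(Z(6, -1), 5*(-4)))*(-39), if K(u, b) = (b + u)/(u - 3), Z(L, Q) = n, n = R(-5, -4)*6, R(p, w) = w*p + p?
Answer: 20579/29 ≈ 709.62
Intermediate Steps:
R(p, w) = p + p*w (R(p, w) = p*w + p = p + p*w)
n = 90 (n = -5*(1 - 4)*6 = -5*(-3)*6 = 15*6 = 90)
Z(L, Q) = 90
K(u, b) = (b + u)/(-3 + u)
(-19 + K(Z(6, -1), 5*(-4)))*(-39) = (-19 + (5*(-4) + 90)/(-3 + 90))*(-39) = (-19 + (-20 + 90)/87)*(-39) = (-19 + (1/87)*70)*(-39) = (-19 + 70/87)*(-39) = -1583/87*(-39) = 20579/29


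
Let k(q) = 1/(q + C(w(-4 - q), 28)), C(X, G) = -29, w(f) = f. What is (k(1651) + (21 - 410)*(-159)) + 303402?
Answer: 592440367/1622 ≈ 3.6525e+5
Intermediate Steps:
k(q) = 1/(-29 + q) (k(q) = 1/(q - 29) = 1/(-29 + q))
(k(1651) + (21 - 410)*(-159)) + 303402 = (1/(-29 + 1651) + (21 - 410)*(-159)) + 303402 = (1/1622 - 389*(-159)) + 303402 = (1/1622 + 61851) + 303402 = 100322323/1622 + 303402 = 592440367/1622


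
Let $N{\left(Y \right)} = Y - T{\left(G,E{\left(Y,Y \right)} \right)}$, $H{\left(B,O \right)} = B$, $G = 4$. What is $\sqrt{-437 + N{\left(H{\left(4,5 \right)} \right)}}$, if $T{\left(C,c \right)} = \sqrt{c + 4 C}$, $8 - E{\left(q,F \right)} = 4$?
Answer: $\sqrt{-433 - 2 \sqrt{5}} \approx 20.916 i$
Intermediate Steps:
$E{\left(q,F \right)} = 4$ ($E{\left(q,F \right)} = 8 - 4 = 4$)
$N{\left(Y \right)} = Y - 2 \sqrt{5}$ ($N{\left(Y \right)} = Y - \sqrt{4 + 4 \cdot 4} = Y - \sqrt{4 + 16} = Y - \sqrt{20} = Y - 2 \sqrt{5}$)
$\sqrt{-437 + N{\left(H{\left(4,5 \right)} \right)}} = \sqrt{-437 + \left(4 - 2 \sqrt{5}\right)} = \sqrt{-433 - 2 \sqrt{5}}$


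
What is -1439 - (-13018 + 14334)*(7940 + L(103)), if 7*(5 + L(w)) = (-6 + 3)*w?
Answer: -10385807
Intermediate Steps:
L(w) = -5 - 3*w/7 (L(w) = -5 + ((-6 + 3)*w)/7 = -5 + (-3*w)/7 = -5 - 3*w/7)
-1439 - (-13018 + 14334)*(7940 + L(103)) = -1439 - (-13018 + 14334)*(7940 + (-5 - 3/7*103)) = -1439 - 1316*(7940 + (-5 - 309/7)) = -1439 - 1316*(7940 - 344/7) = -1439 - 1316*55236/7 = -1439 - 1*10384368 = -1439 - 10384368 = -10385807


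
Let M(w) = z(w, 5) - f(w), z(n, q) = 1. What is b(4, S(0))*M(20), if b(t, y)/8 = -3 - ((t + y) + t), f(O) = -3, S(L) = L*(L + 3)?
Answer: -352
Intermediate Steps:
S(L) = L*(3 + L)
M(w) = 4 (M(w) = 1 - 1*(-3) = 1 + 3 = 4)
b(t, y) = -24 - 16*t - 8*y (b(t, y) = 8*(-3 - ((t + y) + t)) = 8*(-3 - (y + 2*t)) = 8*(-3 + (-y - 2*t)) = 8*(-3 - y - 2*t) = -24 - 16*t - 8*y)
b(4, S(0))*M(20) = (-24 - 16*4 - 0*(3 + 0))*4 = (-24 - 64 - 0*3)*4 = (-24 - 64 - 8*0)*4 = (-24 - 64 + 0)*4 = -88*4 = -352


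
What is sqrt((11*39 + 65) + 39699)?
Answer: sqrt(40193) ≈ 200.48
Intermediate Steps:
sqrt((11*39 + 65) + 39699) = sqrt((429 + 65) + 39699) = sqrt(494 + 39699) = sqrt(40193)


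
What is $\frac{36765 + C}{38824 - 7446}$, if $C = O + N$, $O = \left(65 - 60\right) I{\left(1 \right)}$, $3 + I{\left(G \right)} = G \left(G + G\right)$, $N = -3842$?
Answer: $\frac{16459}{15689} \approx 1.0491$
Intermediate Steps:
$I{\left(G \right)} = -3 + 2 G^{2}$ ($I{\left(G \right)} = -3 + G \left(G + G\right) = -3 + G 2 G = -3 + 2 G^{2}$)
$O = -5$ ($O = \left(65 - 60\right) \left(-3 + 2 \cdot 1^{2}\right) = 5 \left(-3 + 2 \cdot 1\right) = 5 \left(-3 + 2\right) = 5 \left(-1\right) = -5$)
$C = -3847$ ($C = -5 - 3842 = -3847$)
$\frac{36765 + C}{38824 - 7446} = \frac{36765 - 3847}{38824 - 7446} = \frac{32918}{31378} = 32918 \cdot \frac{1}{31378} = \frac{16459}{15689}$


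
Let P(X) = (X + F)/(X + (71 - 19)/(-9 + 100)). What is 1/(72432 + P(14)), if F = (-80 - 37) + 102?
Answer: 102/7388057 ≈ 1.3806e-5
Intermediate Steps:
F = -15 (F = -117 + 102 = -15)
P(X) = (-15 + X)/(4/7 + X) (P(X) = (X - 15)/(X + (71 - 19)/(-9 + 100)) = (-15 + X)/(X + 52/91) = (-15 + X)/(X + 52*(1/91)) = (-15 + X)/(X + 4/7) = (-15 + X)/(4/7 + X))
1/(72432 + P(14)) = 1/(72432 + 7*(-15 + 14)/(4 + 7*14)) = 1/(72432 + 7*(-1)/(4 + 98)) = 1/(72432 + 7*(-1)/102) = 1/(72432 + 7*(1/102)*(-1)) = 1/(72432 - 7/102) = 1/(7388057/102) = 102/7388057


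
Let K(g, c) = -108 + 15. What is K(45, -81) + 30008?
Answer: 29915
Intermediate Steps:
K(g, c) = -93
K(45, -81) + 30008 = -93 + 30008 = 29915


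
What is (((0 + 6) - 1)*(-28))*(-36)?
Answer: 5040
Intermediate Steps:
(((0 + 6) - 1)*(-28))*(-36) = ((6 - 1)*(-28))*(-36) = (5*(-28))*(-36) = -140*(-36) = 5040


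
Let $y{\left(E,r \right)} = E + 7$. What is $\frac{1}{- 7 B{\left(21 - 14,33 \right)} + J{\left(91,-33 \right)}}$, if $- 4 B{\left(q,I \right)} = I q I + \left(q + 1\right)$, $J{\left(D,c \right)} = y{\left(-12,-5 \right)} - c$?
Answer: $\frac{4}{53529} \approx 7.4726 \cdot 10^{-5}$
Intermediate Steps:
$y{\left(E,r \right)} = 7 + E$
$J{\left(D,c \right)} = -5 - c$ ($J{\left(D,c \right)} = \left(7 - 12\right) - c = -5 - c$)
$B{\left(q,I \right)} = - \frac{1}{4} - \frac{q}{4} - \frac{q I^{2}}{4}$ ($B{\left(q,I \right)} = - \frac{I q I + \left(q + 1\right)}{4} = - \frac{q I^{2} + \left(1 + q\right)}{4} = - \frac{1 + q + q I^{2}}{4} = - \frac{1}{4} - \frac{q}{4} - \frac{q I^{2}}{4}$)
$\frac{1}{- 7 B{\left(21 - 14,33 \right)} + J{\left(91,-33 \right)}} = \frac{1}{- 7 \left(- \frac{1}{4} - \frac{21 - 14}{4} - \frac{\left(21 - 14\right) 33^{2}}{4}\right) - -28} = \frac{1}{- 7 \left(- \frac{1}{4} - \frac{7}{4} - \frac{7}{4} \cdot 1089\right) + \left(-5 + 33\right)} = \frac{1}{- 7 \left(- \frac{1}{4} - \frac{7}{4} - \frac{7623}{4}\right) + 28} = \frac{1}{\left(-7\right) \left(- \frac{7631}{4}\right) + 28} = \frac{1}{\frac{53417}{4} + 28} = \frac{1}{\frac{53529}{4}} = \frac{4}{53529}$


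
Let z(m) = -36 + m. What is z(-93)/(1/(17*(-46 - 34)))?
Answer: 175440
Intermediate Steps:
z(-93)/(1/(17*(-46 - 34))) = (-36 - 93)/(1/(17*(-46 - 34))) = -129*17*(-80) = -129/(1/(-1360)) = -129/(-1/1360) = -129*(-1360) = 175440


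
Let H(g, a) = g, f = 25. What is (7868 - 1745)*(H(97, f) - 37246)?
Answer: -227463327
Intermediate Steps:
(7868 - 1745)*(H(97, f) - 37246) = (7868 - 1745)*(97 - 37246) = 6123*(-37149) = -227463327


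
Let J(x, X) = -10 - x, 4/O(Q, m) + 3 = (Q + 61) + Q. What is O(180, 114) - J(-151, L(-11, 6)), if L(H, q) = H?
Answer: -29467/209 ≈ -140.99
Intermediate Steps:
O(Q, m) = 4/(58 + 2*Q) (O(Q, m) = 4/(-3 + ((Q + 61) + Q)) = 4/(-3 + ((61 + Q) + Q)) = 4/(-3 + (61 + 2*Q)) = 4/(58 + 2*Q))
O(180, 114) - J(-151, L(-11, 6)) = 2/(29 + 180) - (-10 - 1*(-151)) = 2/209 - (-10 + 151) = 2*(1/209) - 1*141 = 2/209 - 141 = -29467/209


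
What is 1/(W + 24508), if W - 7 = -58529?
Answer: -1/34014 ≈ -2.9400e-5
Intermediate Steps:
W = -58522 (W = 7 - 58529 = -58522)
1/(W + 24508) = 1/(-58522 + 24508) = 1/(-34014) = -1/34014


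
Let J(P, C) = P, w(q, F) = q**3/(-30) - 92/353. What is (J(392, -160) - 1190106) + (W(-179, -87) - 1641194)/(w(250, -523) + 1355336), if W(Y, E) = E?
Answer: -1051397266154851/883738048 ≈ -1.1897e+6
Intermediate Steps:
w(q, F) = -92/353 - q**3/30 (w(q, F) = q**3*(-1/30) - 92*1/353 = -q**3/30 - 92/353 = -92/353 - q**3/30)
(J(392, -160) - 1190106) + (W(-179, -87) - 1641194)/(w(250, -523) + 1355336) = (392 - 1190106) + (-87 - 1641194)/((-92/353 - 1/30*250**3) + 1355336) = -1189714 - 1641281/((-92/353 - 1/30*15625000) + 1355336) = -1189714 - 1641281/((-92/353 - 1562500/3) + 1355336) = -1189714 - 1641281/(-551562776/1059 + 1355336) = -1189714 - 1641281/883738048/1059 = -1189714 - 1641281*1059/883738048 = -1189714 - 1738116579/883738048 = -1051397266154851/883738048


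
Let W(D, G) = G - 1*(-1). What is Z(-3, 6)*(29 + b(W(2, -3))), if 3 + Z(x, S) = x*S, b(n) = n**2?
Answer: -693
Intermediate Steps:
W(D, G) = 1 + G (W(D, G) = G + 1 = 1 + G)
Z(x, S) = -3 + S*x (Z(x, S) = -3 + x*S = -3 + S*x)
Z(-3, 6)*(29 + b(W(2, -3))) = (-3 + 6*(-3))*(29 + (1 - 3)**2) = (-3 - 18)*(29 + (-2)**2) = -21*(29 + 4) = -21*33 = -693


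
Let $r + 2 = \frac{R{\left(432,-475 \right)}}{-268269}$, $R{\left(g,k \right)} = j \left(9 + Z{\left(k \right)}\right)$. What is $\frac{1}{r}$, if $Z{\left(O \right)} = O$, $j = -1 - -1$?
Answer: $- \frac{1}{2} \approx -0.5$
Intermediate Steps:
$j = 0$ ($j = -1 + 1 = 0$)
$R{\left(g,k \right)} = 0$ ($R{\left(g,k \right)} = 0 \left(9 + k\right) = 0$)
$r = -2$ ($r = -2 + \frac{0}{-268269} = -2 + 0 \left(- \frac{1}{268269}\right) = -2 + 0 = -2$)
$\frac{1}{r} = \frac{1}{-2} = - \frac{1}{2}$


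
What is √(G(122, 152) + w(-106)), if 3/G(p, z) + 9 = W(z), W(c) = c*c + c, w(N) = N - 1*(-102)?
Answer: I*√26686695/2583 ≈ 2.0*I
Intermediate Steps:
w(N) = 102 + N (w(N) = N + 102 = 102 + N)
W(c) = c + c² (W(c) = c² + c = c + c²)
G(p, z) = 3/(-9 + z*(1 + z))
√(G(122, 152) + w(-106)) = √(3/(-9 + 152*(1 + 152)) + (102 - 106)) = √(3/(-9 + 152*153) - 4) = √(3/(-9 + 23256) - 4) = √(3/23247 - 4) = √(3*(1/23247) - 4) = √(1/7749 - 4) = √(-30995/7749) = I*√26686695/2583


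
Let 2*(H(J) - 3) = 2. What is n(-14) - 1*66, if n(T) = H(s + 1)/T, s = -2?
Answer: -464/7 ≈ -66.286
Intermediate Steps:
H(J) = 4 (H(J) = 3 + (½)*2 = 3 + 1 = 4)
n(T) = 4/T
n(-14) - 1*66 = 4/(-14) - 1*66 = 4*(-1/14) - 66 = -2/7 - 66 = -464/7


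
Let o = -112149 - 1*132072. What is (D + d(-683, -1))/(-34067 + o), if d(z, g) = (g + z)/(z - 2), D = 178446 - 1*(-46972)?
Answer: -77206007/95313640 ≈ -0.81002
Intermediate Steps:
o = -244221 (o = -112149 - 132072 = -244221)
D = 225418 (D = 178446 + 46972 = 225418)
d(z, g) = (g + z)/(-2 + z)
(D + d(-683, -1))/(-34067 + o) = (225418 + (-1 - 683)/(-2 - 683))/(-34067 - 244221) = (225418 - 684/(-685))/(-278288) = (225418 - 1/685*(-684))*(-1/278288) = (225418 + 684/685)*(-1/278288) = (154412014/685)*(-1/278288) = -77206007/95313640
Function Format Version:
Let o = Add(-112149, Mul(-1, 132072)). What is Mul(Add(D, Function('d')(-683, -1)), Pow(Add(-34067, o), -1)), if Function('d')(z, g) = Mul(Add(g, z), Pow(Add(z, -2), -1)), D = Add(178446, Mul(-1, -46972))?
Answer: Rational(-77206007, 95313640) ≈ -0.81002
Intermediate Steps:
o = -244221 (o = Add(-112149, -132072) = -244221)
D = 225418 (D = Add(178446, 46972) = 225418)
Function('d')(z, g) = Mul(Pow(Add(-2, z), -1), Add(g, z)) (Function('d')(z, g) = Mul(Add(g, z), Pow(Add(-2, z), -1)) = Mul(Pow(Add(-2, z), -1), Add(g, z)))
Mul(Add(D, Function('d')(-683, -1)), Pow(Add(-34067, o), -1)) = Mul(Add(225418, Mul(Pow(Add(-2, -683), -1), Add(-1, -683))), Pow(Add(-34067, -244221), -1)) = Mul(Add(225418, Mul(Pow(-685, -1), -684)), Pow(-278288, -1)) = Mul(Add(225418, Mul(Rational(-1, 685), -684)), Rational(-1, 278288)) = Mul(Add(225418, Rational(684, 685)), Rational(-1, 278288)) = Mul(Rational(154412014, 685), Rational(-1, 278288)) = Rational(-77206007, 95313640)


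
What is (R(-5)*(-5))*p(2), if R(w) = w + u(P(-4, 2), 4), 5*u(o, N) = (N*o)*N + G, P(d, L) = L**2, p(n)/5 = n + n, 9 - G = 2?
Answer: -920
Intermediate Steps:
G = 7 (G = 9 - 1*2 = 9 - 2 = 7)
p(n) = 10*n (p(n) = 5*(n + n) = 5*(2*n) = 10*n)
u(o, N) = 7/5 + o*N**2/5 (u(o, N) = ((N*o)*N + 7)/5 = (o*N**2 + 7)/5 = (7 + o*N**2)/5 = 7/5 + o*N**2/5)
R(w) = 71/5 + w (R(w) = w + (7/5 + (1/5)*2**2*4**2) = w + (7/5 + (1/5)*4*16) = w + (7/5 + 64/5) = w + 71/5 = 71/5 + w)
(R(-5)*(-5))*p(2) = ((71/5 - 5)*(-5))*(10*2) = ((46/5)*(-5))*20 = -46*20 = -920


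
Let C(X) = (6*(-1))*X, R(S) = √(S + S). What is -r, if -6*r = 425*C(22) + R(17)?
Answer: -9350 + √34/6 ≈ -9349.0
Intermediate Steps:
R(S) = √2*√S (R(S) = √(2*S) = √2*√S)
C(X) = -6*X
r = 9350 - √34/6 (r = -(425*(-6*22) + √2*√17)/6 = -(425*(-132) + √34)/6 = -(-56100 + √34)/6 = 9350 - √34/6 ≈ 9349.0)
-r = -(9350 - √34/6) = -9350 + √34/6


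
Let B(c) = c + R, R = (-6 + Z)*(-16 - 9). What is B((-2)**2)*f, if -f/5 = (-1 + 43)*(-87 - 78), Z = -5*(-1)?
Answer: 1004850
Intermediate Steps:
Z = 5
R = 25 (R = (-6 + 5)*(-16 - 9) = -1*(-25) = 25)
f = 34650 (f = -5*(-1 + 43)*(-87 - 78) = -210*(-165) = -5*(-6930) = 34650)
B(c) = 25 + c (B(c) = c + 25 = 25 + c)
B((-2)**2)*f = (25 + (-2)**2)*34650 = (25 + 4)*34650 = 29*34650 = 1004850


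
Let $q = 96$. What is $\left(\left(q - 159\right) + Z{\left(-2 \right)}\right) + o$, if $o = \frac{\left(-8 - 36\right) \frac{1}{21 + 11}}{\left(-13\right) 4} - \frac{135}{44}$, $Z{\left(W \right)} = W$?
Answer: $- \frac{311359}{4576} \approx -68.042$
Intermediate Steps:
$o = - \frac{13919}{4576}$ ($o = \frac{\left(-8 - 36\right) \frac{1}{32}}{-52} - \frac{135}{44} = \left(-8 - 36\right) \frac{1}{32} \left(- \frac{1}{52}\right) - \frac{135}{44} = \left(-44\right) \frac{1}{32} \left(- \frac{1}{52}\right) - \frac{135}{44} = \left(- \frac{11}{8}\right) \left(- \frac{1}{52}\right) - \frac{135}{44} = \frac{11}{416} - \frac{135}{44} = - \frac{13919}{4576} \approx -3.0417$)
$\left(\left(q - 159\right) + Z{\left(-2 \right)}\right) + o = \left(\left(96 - 159\right) - 2\right) - \frac{13919}{4576} = \left(-63 - 2\right) - \frac{13919}{4576} = -65 - \frac{13919}{4576} = - \frac{311359}{4576}$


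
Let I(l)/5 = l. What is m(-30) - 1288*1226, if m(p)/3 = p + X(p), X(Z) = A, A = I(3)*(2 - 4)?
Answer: -1579268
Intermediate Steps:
I(l) = 5*l
A = -30 (A = (5*3)*(2 - 4) = 15*(-2) = -30)
X(Z) = -30
m(p) = -90 + 3*p (m(p) = 3*(p - 30) = 3*(-30 + p) = -90 + 3*p)
m(-30) - 1288*1226 = (-90 + 3*(-30)) - 1288*1226 = (-90 - 90) - 1579088 = -180 - 1579088 = -1579268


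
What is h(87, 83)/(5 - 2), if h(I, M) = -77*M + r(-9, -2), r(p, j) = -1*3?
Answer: -6394/3 ≈ -2131.3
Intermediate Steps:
r(p, j) = -3
h(I, M) = -3 - 77*M (h(I, M) = -77*M - 3 = -3 - 77*M)
h(87, 83)/(5 - 2) = (-3 - 77*83)/(5 - 2) = (-3 - 6391)/3 = (⅓)*(-6394) = -6394/3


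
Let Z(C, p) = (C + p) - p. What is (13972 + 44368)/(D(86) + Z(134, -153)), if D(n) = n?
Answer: 2917/11 ≈ 265.18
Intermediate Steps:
Z(C, p) = C
(13972 + 44368)/(D(86) + Z(134, -153)) = (13972 + 44368)/(86 + 134) = 58340/220 = 58340*(1/220) = 2917/11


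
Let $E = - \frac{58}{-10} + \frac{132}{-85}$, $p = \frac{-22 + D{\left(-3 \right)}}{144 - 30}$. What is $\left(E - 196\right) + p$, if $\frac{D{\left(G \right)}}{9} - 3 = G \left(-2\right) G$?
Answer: $- \frac{1871431}{9690} \approx -193.13$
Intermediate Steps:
$D{\left(G \right)} = 27 - 18 G^{2}$ ($D{\left(G \right)} = 27 + 9 G \left(-2\right) G = 27 + 9 - 2 G G = 27 + 9 \left(- 2 G^{2}\right) = 27 - 18 G^{2}$)
$p = - \frac{157}{114}$ ($p = \frac{-22 + \left(27 - 18 \left(-3\right)^{2}\right)}{144 - 30} = \frac{-22 + \left(27 - 162\right)}{114} = \left(-22 + \left(27 - 162\right)\right) \frac{1}{114} = \left(-22 - 135\right) \frac{1}{114} = \left(-157\right) \frac{1}{114} = - \frac{157}{114} \approx -1.3772$)
$E = \frac{361}{85}$ ($E = \left(-58\right) \left(- \frac{1}{10}\right) + 132 \left(- \frac{1}{85}\right) = \frac{29}{5} - \frac{132}{85} = \frac{361}{85} \approx 4.2471$)
$\left(E - 196\right) + p = \left(\frac{361}{85} - 196\right) - \frac{157}{114} = - \frac{16299}{85} - \frac{157}{114} = - \frac{1871431}{9690}$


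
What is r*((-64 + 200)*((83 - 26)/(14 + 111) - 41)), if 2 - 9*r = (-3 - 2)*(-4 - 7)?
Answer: 36530144/1125 ≈ 32471.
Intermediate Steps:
r = -53/9 (r = 2/9 - (-3 - 2)*(-4 - 7)/9 = 2/9 - (-5)*(-11)/9 = 2/9 - ⅑*55 = 2/9 - 55/9 = -53/9 ≈ -5.8889)
r*((-64 + 200)*((83 - 26)/(14 + 111) - 41)) = -53*(-64 + 200)*((83 - 26)/(14 + 111) - 41)/9 = -7208*(57/125 - 41)/9 = -7208*(-5068)/(9*125) = -53/9*(-689248/125) = 36530144/1125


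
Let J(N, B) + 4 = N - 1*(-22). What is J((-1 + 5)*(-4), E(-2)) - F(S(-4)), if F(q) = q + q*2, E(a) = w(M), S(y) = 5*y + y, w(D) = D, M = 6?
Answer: 74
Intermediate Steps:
S(y) = 6*y
E(a) = 6
J(N, B) = 18 + N (J(N, B) = -4 + (N - 1*(-22)) = -4 + (N + 22) = -4 + (22 + N) = 18 + N)
F(q) = 3*q (F(q) = q + 2*q = 3*q)
J((-1 + 5)*(-4), E(-2)) - F(S(-4)) = (18 + (-1 + 5)*(-4)) - 3*6*(-4) = (18 + 4*(-4)) - 3*(-24) = (18 - 16) - 1*(-72) = 2 + 72 = 74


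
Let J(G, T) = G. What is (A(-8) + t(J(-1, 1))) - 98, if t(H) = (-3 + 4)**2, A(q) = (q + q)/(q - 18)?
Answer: -1253/13 ≈ -96.385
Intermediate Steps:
A(q) = 2*q/(-18 + q) (A(q) = (2*q)/(-18 + q) = 2*q/(-18 + q))
t(H) = 1 (t(H) = 1**2 = 1)
(A(-8) + t(J(-1, 1))) - 98 = (2*(-8)/(-18 - 8) + 1) - 98 = (2*(-8)/(-26) + 1) - 98 = (2*(-8)*(-1/26) + 1) - 98 = (8/13 + 1) - 98 = 21/13 - 98 = -1253/13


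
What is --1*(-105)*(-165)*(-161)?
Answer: -2789325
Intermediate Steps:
--1*(-105)*(-165)*(-161) = -105*(-165)*(-161) = -(-17325)*(-161) = -1*2789325 = -2789325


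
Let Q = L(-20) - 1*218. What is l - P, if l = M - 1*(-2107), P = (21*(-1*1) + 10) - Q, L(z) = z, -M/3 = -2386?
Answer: 9038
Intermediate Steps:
M = 7158 (M = -3*(-2386) = 7158)
Q = -238 (Q = -20 - 1*218 = -20 - 218 = -238)
P = 227 (P = (21*(-1*1) + 10) - 1*(-238) = (21*(-1) + 10) + 238 = (-21 + 10) + 238 = -11 + 238 = 227)
l = 9265 (l = 7158 - 1*(-2107) = 7158 + 2107 = 9265)
l - P = 9265 - 1*227 = 9265 - 227 = 9038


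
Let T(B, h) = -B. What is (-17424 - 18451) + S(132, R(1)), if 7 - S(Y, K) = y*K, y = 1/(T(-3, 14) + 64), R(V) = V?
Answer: -2403157/67 ≈ -35868.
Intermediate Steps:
y = 1/67 (y = 1/(-1*(-3) + 64) = 1/(3 + 64) = 1/67 ≈ 0.014925)
S(Y, K) = 7 - K/67
(-17424 - 18451) + S(132, R(1)) = (-17424 - 18451) + (7 - 1/67*1) = -35875 + (7 - 1/67) = -35875 + 468/67 = -2403157/67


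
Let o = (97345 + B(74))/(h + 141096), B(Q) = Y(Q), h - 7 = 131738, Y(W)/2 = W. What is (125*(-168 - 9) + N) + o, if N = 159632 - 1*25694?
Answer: 30507268226/272841 ≈ 1.1181e+5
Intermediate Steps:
Y(W) = 2*W
h = 131745 (h = 7 + 131738 = 131745)
B(Q) = 2*Q
N = 133938 (N = 159632 - 25694 = 133938)
o = 97493/272841 (o = (97345 + 2*74)/(131745 + 141096) = (97345 + 148)/272841 = 97493*(1/272841) = 97493/272841 ≈ 0.35733)
(125*(-168 - 9) + N) + o = (125*(-168 - 9) + 133938) + 97493/272841 = (125*(-177) + 133938) + 97493/272841 = (-22125 + 133938) + 97493/272841 = 111813 + 97493/272841 = 30507268226/272841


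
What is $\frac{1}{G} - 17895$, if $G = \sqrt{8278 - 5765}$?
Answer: $-17895 + \frac{\sqrt{2513}}{2513} \approx -17895.0$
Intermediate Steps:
$G = \sqrt{2513}$ ($G = \sqrt{8278 - 5765} = \sqrt{2513} \approx 50.13$)
$\frac{1}{G} - 17895 = \frac{1}{\sqrt{2513}} - 17895 = \frac{\sqrt{2513}}{2513} - 17895 = -17895 + \frac{\sqrt{2513}}{2513}$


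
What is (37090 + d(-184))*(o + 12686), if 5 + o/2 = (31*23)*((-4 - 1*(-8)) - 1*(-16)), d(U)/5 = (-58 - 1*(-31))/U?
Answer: 70287533805/46 ≈ 1.5280e+9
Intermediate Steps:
d(U) = -135/U (d(U) = 5*((-58 - 1*(-31))/U) = 5*((-58 + 31)/U) = 5*(-27/U) = -135/U)
o = 28510 (o = -10 + 2*((31*23)*((-4 - 1*(-8)) - 1*(-16))) = -10 + 2*(713*((-4 + 8) + 16)) = -10 + 2*(713*(4 + 16)) = -10 + 2*(713*20) = -10 + 2*14260 = -10 + 28520 = 28510)
(37090 + d(-184))*(o + 12686) = (37090 - 135/(-184))*(28510 + 12686) = (37090 - 135*(-1/184))*41196 = (37090 + 135/184)*41196 = (6824695/184)*41196 = 70287533805/46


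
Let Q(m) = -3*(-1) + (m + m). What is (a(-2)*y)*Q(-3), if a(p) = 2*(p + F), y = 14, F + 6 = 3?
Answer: 420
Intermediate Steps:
F = -3 (F = -6 + 3 = -3)
Q(m) = 3 + 2*m
a(p) = -6 + 2*p (a(p) = 2*(p - 3) = 2*(-3 + p) = -6 + 2*p)
(a(-2)*y)*Q(-3) = ((-6 + 2*(-2))*14)*(3 + 2*(-3)) = ((-6 - 4)*14)*(3 - 6) = -10*14*(-3) = -140*(-3) = 420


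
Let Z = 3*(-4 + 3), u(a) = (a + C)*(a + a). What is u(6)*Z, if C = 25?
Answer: -1116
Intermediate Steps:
u(a) = 2*a*(25 + a) (u(a) = (a + 25)*(a + a) = (25 + a)*(2*a) = 2*a*(25 + a))
Z = -3 (Z = 3*(-1) = -3)
u(6)*Z = (2*6*(25 + 6))*(-3) = (2*6*31)*(-3) = 372*(-3) = -1116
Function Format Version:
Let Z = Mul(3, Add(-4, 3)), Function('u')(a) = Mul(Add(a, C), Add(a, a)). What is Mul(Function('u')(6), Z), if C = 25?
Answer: -1116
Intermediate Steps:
Function('u')(a) = Mul(2, a, Add(25, a)) (Function('u')(a) = Mul(Add(a, 25), Add(a, a)) = Mul(Add(25, a), Mul(2, a)) = Mul(2, a, Add(25, a)))
Z = -3 (Z = Mul(3, -1) = -3)
Mul(Function('u')(6), Z) = Mul(Mul(2, 6, Add(25, 6)), -3) = Mul(Mul(2, 6, 31), -3) = Mul(372, -3) = -1116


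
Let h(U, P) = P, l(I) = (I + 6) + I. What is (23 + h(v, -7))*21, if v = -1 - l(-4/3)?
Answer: 336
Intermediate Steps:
l(I) = 6 + 2*I (l(I) = (6 + I) + I = 6 + 2*I)
v = -13/3 (v = -1 - (6 + 2*(-4/3)) = -1 - (6 - 8/3) = -1 - 1*10/3 = -1 - 10/3 = -13/3 ≈ -4.3333)
(23 + h(v, -7))*21 = (23 - 7)*21 = 16*21 = 336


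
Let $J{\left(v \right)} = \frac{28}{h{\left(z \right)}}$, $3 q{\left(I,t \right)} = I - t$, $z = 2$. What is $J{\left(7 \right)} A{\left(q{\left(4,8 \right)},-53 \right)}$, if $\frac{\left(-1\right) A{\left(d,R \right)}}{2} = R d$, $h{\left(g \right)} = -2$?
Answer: $\frac{5936}{3} \approx 1978.7$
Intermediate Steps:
$q{\left(I,t \right)} = - \frac{t}{3} + \frac{I}{3}$ ($q{\left(I,t \right)} = \frac{I - t}{3} = - \frac{t}{3} + \frac{I}{3}$)
$J{\left(v \right)} = -14$ ($J{\left(v \right)} = \frac{28}{-2} = 28 \left(- \frac{1}{2}\right) = -14$)
$A{\left(d,R \right)} = - 2 R d$
$J{\left(7 \right)} A{\left(q{\left(4,8 \right)},-53 \right)} = - 14 \left(\left(-2\right) \left(-53\right) \left(\left(- \frac{1}{3}\right) 8 + \frac{1}{3} \cdot 4\right)\right) = - 14 \left(\left(-2\right) \left(-53\right) \left(- \frac{8}{3} + \frac{4}{3}\right)\right) = - 14 \left(\left(-2\right) \left(-53\right) \left(- \frac{4}{3}\right)\right) = \left(-14\right) \left(- \frac{424}{3}\right) = \frac{5936}{3}$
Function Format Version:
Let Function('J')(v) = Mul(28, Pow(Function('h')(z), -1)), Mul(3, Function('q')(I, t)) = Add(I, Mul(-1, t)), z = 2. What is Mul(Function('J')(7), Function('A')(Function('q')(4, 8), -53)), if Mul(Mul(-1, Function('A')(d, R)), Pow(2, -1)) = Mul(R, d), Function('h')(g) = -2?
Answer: Rational(5936, 3) ≈ 1978.7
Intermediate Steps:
Function('q')(I, t) = Add(Mul(Rational(-1, 3), t), Mul(Rational(1, 3), I)) (Function('q')(I, t) = Mul(Rational(1, 3), Add(I, Mul(-1, t))) = Add(Mul(Rational(-1, 3), t), Mul(Rational(1, 3), I)))
Function('J')(v) = -14 (Function('J')(v) = Mul(28, Pow(-2, -1)) = Mul(28, Rational(-1, 2)) = -14)
Function('A')(d, R) = Mul(-2, R, d) (Function('A')(d, R) = Mul(-2, Mul(R, d)) = Mul(-2, R, d))
Mul(Function('J')(7), Function('A')(Function('q')(4, 8), -53)) = Mul(-14, Mul(-2, -53, Add(Mul(Rational(-1, 3), 8), Mul(Rational(1, 3), 4)))) = Mul(-14, Mul(-2, -53, Add(Rational(-8, 3), Rational(4, 3)))) = Mul(-14, Mul(-2, -53, Rational(-4, 3))) = Mul(-14, Rational(-424, 3)) = Rational(5936, 3)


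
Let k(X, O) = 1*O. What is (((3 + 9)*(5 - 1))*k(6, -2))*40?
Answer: -3840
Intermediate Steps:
k(X, O) = O
(((3 + 9)*(5 - 1))*k(6, -2))*40 = (((3 + 9)*(5 - 1))*(-2))*40 = ((12*4)*(-2))*40 = (48*(-2))*40 = -96*40 = -3840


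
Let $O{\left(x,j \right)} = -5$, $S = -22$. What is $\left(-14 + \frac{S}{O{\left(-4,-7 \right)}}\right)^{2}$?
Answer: $\frac{2304}{25} \approx 92.16$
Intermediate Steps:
$\left(-14 + \frac{S}{O{\left(-4,-7 \right)}}\right)^{2} = \left(-14 - \frac{22}{-5}\right)^{2} = \left(-14 - - \frac{22}{5}\right)^{2} = \left(-14 + \frac{22}{5}\right)^{2} = \left(- \frac{48}{5}\right)^{2} = \frac{2304}{25}$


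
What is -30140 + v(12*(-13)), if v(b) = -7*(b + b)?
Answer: -27956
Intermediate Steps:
v(b) = -14*b
-30140 + v(12*(-13)) = -30140 - 168*(-13) = -30140 - 14*(-156) = -30140 + 2184 = -27956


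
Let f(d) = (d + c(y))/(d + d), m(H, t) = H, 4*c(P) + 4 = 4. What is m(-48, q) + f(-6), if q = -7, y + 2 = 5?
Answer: -95/2 ≈ -47.500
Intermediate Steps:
y = 3 (y = -2 + 5 = 3)
c(P) = 0 (c(P) = -1 + (1/4)*4 = -1 + 1 = 0)
f(d) = 1/2 (f(d) = (d + 0)/(d + d) = d/((2*d)) = d*(1/(2*d)) = 1/2)
m(-48, q) + f(-6) = -48 + 1/2 = -95/2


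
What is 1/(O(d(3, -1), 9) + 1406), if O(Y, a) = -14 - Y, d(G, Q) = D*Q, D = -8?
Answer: 1/1384 ≈ 0.00072254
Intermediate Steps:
d(G, Q) = -8*Q
1/(O(d(3, -1), 9) + 1406) = 1/((-14 - (-8)*(-1)) + 1406) = 1/((-14 - 1*8) + 1406) = 1/((-14 - 8) + 1406) = 1/(-22 + 1406) = 1/1384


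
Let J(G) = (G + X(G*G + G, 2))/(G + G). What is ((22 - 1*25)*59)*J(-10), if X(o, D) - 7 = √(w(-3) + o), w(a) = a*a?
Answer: -531/20 + 531*√11/20 ≈ 61.506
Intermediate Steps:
w(a) = a²
X(o, D) = 7 + √(9 + o) (X(o, D) = 7 + √((-3)² + o) = 7 + √(9 + o))
J(G) = (7 + G + √(9 + G + G²))/(2*G) (J(G) = (G + (7 + √(9 + (G*G + G))))/(G + G) = (G + (7 + √(9 + (G² + G))))/((2*G)) = (G + (7 + √(9 + (G + G²))))*(1/(2*G)) = (G + (7 + √(9 + G + G²)))*(1/(2*G)) = (7 + G + √(9 + G + G²))*(1/(2*G)) = (7 + G + √(9 + G + G²))/(2*G))
((22 - 1*25)*59)*J(-10) = ((22 - 1*25)*59)*((½)*(7 - 10 + √(9 - 10*(1 - 10)))/(-10)) = ((22 - 25)*59)*((½)*(-⅒)*(7 - 10 + √(9 - 10*(-9)))) = (-3*59)*((½)*(-⅒)*(7 - 10 + √(9 + 90))) = -177*(-1)*(7 - 10 + √99)/(2*10) = -177*(-1)*(7 - 10 + 3*√11)/(2*10) = -177*(-1)*(-3 + 3*√11)/(2*10) = -177*(3/20 - 3*√11/20) = -531/20 + 531*√11/20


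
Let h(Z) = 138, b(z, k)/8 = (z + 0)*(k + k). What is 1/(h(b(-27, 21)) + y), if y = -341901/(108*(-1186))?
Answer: 4744/667335 ≈ 0.0071089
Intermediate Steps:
b(z, k) = 16*k*z (b(z, k) = 8*((z + 0)*(k + k)) = 8*(z*(2*k)) = 8*(2*k*z) = 16*k*z)
y = 12663/4744 (y = -341901/(-128088) = -341901*(-1/128088) = 12663/4744 ≈ 2.6693)
1/(h(b(-27, 21)) + y) = 1/(138 + 12663/4744) = 1/(667335/4744) = 4744/667335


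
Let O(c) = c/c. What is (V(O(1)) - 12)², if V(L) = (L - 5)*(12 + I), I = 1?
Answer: 4096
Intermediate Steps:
O(c) = 1
V(L) = -65 + 13*L (V(L) = (L - 5)*(12 + 1) = (-5 + L)*13 = -65 + 13*L)
(V(O(1)) - 12)² = ((-65 + 13*1) - 12)² = ((-65 + 13) - 12)² = (-52 - 12)² = (-64)² = 4096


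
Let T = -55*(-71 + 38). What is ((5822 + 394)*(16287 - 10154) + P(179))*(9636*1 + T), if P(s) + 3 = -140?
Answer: 436541720835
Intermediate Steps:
T = 1815 (T = -55*(-33) = 1815)
P(s) = -143 (P(s) = -3 - 140 = -143)
((5822 + 394)*(16287 - 10154) + P(179))*(9636*1 + T) = ((5822 + 394)*(16287 - 10154) - 143)*(9636*1 + 1815) = (6216*6133 - 143)*(9636 + 1815) = (38122728 - 143)*11451 = 38122585*11451 = 436541720835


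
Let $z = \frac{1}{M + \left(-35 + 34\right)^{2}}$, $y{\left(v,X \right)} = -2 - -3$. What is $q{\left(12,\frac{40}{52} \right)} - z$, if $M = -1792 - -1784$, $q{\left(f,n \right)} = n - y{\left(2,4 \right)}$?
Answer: $- \frac{8}{91} \approx -0.087912$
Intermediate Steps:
$y{\left(v,X \right)} = 1$ ($y{\left(v,X \right)} = -2 + 3 = 1$)
$q{\left(f,n \right)} = -1 + n$ ($q{\left(f,n \right)} = n - 1 = -1 + n$)
$M = -8$ ($M = -1792 + 1784 = -8$)
$z = - \frac{1}{7}$ ($z = \frac{1}{-8 + \left(-35 + 34\right)^{2}} = \frac{1}{-8 + \left(-1\right)^{2}} = \frac{1}{-8 + 1} = \frac{1}{-7} = - \frac{1}{7} \approx -0.14286$)
$q{\left(12,\frac{40}{52} \right)} - z = \left(-1 + \frac{40}{52}\right) - - \frac{1}{7} = \left(-1 + 40 \cdot \frac{1}{52}\right) + \frac{1}{7} = \left(-1 + \frac{10}{13}\right) + \frac{1}{7} = - \frac{3}{13} + \frac{1}{7} = - \frac{8}{91}$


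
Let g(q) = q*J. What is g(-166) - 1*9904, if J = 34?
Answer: -15548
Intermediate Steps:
g(q) = 34*q (g(q) = q*34 = 34*q)
g(-166) - 1*9904 = 34*(-166) - 1*9904 = -5644 - 9904 = -15548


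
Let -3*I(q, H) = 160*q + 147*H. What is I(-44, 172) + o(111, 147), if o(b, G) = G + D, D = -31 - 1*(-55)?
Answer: -17731/3 ≈ -5910.3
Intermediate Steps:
D = 24 (D = -31 + 55 = 24)
o(b, G) = 24 + G (o(b, G) = G + 24 = 24 + G)
I(q, H) = -49*H - 160*q/3 (I(q, H) = -(160*q + 147*H)/3 = -(147*H + 160*q)/3 = -49*H - 160*q/3)
I(-44, 172) + o(111, 147) = (-49*172 - 160/3*(-44)) + (24 + 147) = (-8428 + 7040/3) + 171 = -18244/3 + 171 = -17731/3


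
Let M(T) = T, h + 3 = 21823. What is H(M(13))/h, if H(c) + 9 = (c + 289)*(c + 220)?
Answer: 70357/21820 ≈ 3.2244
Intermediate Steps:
h = 21820 (h = -3 + 21823 = 21820)
H(c) = -9 + (220 + c)*(289 + c) (H(c) = -9 + (c + 289)*(c + 220) = -9 + (289 + c)*(220 + c) = -9 + (220 + c)*(289 + c))
H(M(13))/h = (63571 + 13² + 509*13)/21820 = (63571 + 169 + 6617)*(1/21820) = 70357*(1/21820) = 70357/21820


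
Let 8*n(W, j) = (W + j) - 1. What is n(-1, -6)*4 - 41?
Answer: -45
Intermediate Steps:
n(W, j) = -1/8 + W/8 + j/8 (n(W, j) = ((W + j) - 1)/8 = (-1 + W + j)/8 = -1/8 + W/8 + j/8)
n(-1, -6)*4 - 41 = (-1/8 + (1/8)*(-1) + (1/8)*(-6))*4 - 41 = (-1/8 - 1/8 - 3/4)*4 - 41 = -1*4 - 41 = -4 - 41 = -45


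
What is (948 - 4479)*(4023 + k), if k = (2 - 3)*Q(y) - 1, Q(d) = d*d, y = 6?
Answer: -14074566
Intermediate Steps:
Q(d) = d²
k = -37 (k = (2 - 3)*6² - 1 = -1*36 - 1 = -36 - 1 = -37)
(948 - 4479)*(4023 + k) = (948 - 4479)*(4023 - 37) = -3531*3986 = -14074566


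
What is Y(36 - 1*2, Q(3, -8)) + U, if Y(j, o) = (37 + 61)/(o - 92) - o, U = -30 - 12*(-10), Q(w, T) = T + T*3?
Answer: 7515/62 ≈ 121.21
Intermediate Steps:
Q(w, T) = 4*T (Q(w, T) = T + 3*T = 4*T)
U = 90 (U = -30 + 120 = 90)
Y(j, o) = -o + 98/(-92 + o) (Y(j, o) = 98/(-92 + o) - o = -o + 98/(-92 + o))
Y(36 - 1*2, Q(3, -8)) + U = (98 - (4*(-8))² + 92*(4*(-8)))/(-92 + 4*(-8)) + 90 = (98 - 1*(-32)² + 92*(-32))/(-92 - 32) + 90 = (98 - 1*1024 - 2944)/(-124) + 90 = -(98 - 1024 - 2944)/124 + 90 = -1/124*(-3870) + 90 = 1935/62 + 90 = 7515/62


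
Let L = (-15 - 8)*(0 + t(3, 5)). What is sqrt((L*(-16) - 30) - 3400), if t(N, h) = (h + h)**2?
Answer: sqrt(33370) ≈ 182.67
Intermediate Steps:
t(N, h) = 4*h**2 (t(N, h) = (2*h)**2 = 4*h**2)
L = -2300 (L = (-15 - 8)*(0 + 4*5**2) = -23*(0 + 4*25) = -23*(0 + 100) = -23*100 = -2300)
sqrt((L*(-16) - 30) - 3400) = sqrt((-2300*(-16) - 30) - 3400) = sqrt((36800 - 30) - 3400) = sqrt(36770 - 3400) = sqrt(33370)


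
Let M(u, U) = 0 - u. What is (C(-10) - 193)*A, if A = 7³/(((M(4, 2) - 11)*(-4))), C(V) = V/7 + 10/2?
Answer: -10829/10 ≈ -1082.9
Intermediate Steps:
M(u, U) = -u
C(V) = 5 + V/7 (C(V) = V*(⅐) + 10*(½) = V/7 + 5 = 5 + V/7)
A = 343/60 (A = 7³/(((-1*4 - 11)*(-4))) = 343/(((-4 - 11)*(-4))) = 343/((-15*(-4))) = 343/60 ≈ 5.7167)
(C(-10) - 193)*A = ((5 + (⅐)*(-10)) - 193)*(343/60) = ((5 - 10/7) - 193)*(343/60) = (25/7 - 193)*(343/60) = -1326/7*343/60 = -10829/10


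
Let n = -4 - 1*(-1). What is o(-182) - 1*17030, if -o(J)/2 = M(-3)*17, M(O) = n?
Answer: -16928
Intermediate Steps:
n = -3 (n = -4 + 1 = -3)
M(O) = -3
o(J) = 102 (o(J) = -(-6)*17 = -2*(-51) = 102)
o(-182) - 1*17030 = 102 - 1*17030 = 102 - 17030 = -16928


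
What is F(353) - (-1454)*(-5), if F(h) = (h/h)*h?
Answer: -6917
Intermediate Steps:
F(h) = h (F(h) = 1*h = h)
F(353) - (-1454)*(-5) = 353 - (-1454)*(-5) = 353 - 1*7270 = 353 - 7270 = -6917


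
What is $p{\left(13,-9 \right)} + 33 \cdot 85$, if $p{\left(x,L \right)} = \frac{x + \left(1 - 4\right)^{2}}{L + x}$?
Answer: $\frac{5621}{2} \approx 2810.5$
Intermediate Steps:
$p{\left(x,L \right)} = \frac{9 + x}{L + x}$ ($p{\left(x,L \right)} = \frac{x + \left(-3\right)^{2}}{L + x} = \frac{x + 9}{L + x} = \frac{9 + x}{L + x}$)
$p{\left(13,-9 \right)} + 33 \cdot 85 = \frac{9 + 13}{-9 + 13} + 33 \cdot 85 = \frac{1}{4} \cdot 22 + 2805 = \frac{11}{2} + 2805 = \frac{5621}{2}$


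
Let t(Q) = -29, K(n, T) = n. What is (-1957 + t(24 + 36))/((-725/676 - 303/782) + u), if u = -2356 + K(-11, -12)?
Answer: 524931576/626021861 ≈ 0.83852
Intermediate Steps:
u = -2367 (u = -2356 - 11 = -2367)
(-1957 + t(24 + 36))/((-725/676 - 303/782) + u) = (-1957 - 29)/((-725/676 - 303/782) - 2367) = -1986/((-725*1/676 - 303*1/782) - 2367) = -1986/((-725/676 - 303/782) - 2367) = -1986/(-385889/264316 - 2367) = -1986/(-626021861/264316) = -1986*(-264316/626021861) = 524931576/626021861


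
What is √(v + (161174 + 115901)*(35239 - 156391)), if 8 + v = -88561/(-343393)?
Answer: 7*I*√80782023160233409831/343393 ≈ 1.8322e+5*I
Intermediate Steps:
v = -2658583/343393 (v = -8 - 88561/(-343393) = -8 - 88561*(-1/343393) = -8 + 88561/343393 = -2658583/343393 ≈ -7.7421)
√(v + (161174 + 115901)*(35239 - 156391)) = √(-2658583/343393 + (161174 + 115901)*(35239 - 156391)) = √(-2658583/343393 + 277075*(-121152)) = √(-2658583/343393 - 33568190400) = √(-11527081608685783/343393) = 7*I*√80782023160233409831/343393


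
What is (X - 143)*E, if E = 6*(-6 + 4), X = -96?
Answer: 2868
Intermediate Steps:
E = -12 (E = 6*(-2) = -12)
(X - 143)*E = (-96 - 143)*(-12) = -239*(-12) = 2868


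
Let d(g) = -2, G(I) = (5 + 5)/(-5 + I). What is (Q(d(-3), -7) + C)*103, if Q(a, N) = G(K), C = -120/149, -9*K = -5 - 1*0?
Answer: -187563/596 ≈ -314.70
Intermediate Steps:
K = 5/9 (K = -(-5 - 1*0)/9 = -(-5 + 0)/9 = -⅑*(-5) = 5/9 ≈ 0.55556)
C = -120/149 (C = -120*1/149 = -120/149 ≈ -0.80537)
G(I) = 10/(-5 + I)
Q(a, N) = -9/4 (Q(a, N) = 10/(-5 + 5/9) = 10/(-40/9) = 10*(-9/40) = -9/4)
(Q(d(-3), -7) + C)*103 = (-9/4 - 120/149)*103 = -1821/596*103 = -187563/596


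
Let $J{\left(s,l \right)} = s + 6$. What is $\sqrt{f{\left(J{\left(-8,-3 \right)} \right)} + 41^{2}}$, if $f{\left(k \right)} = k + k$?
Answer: $\sqrt{1677} \approx 40.951$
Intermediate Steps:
$J{\left(s,l \right)} = 6 + s$
$f{\left(k \right)} = 2 k$
$\sqrt{f{\left(J{\left(-8,-3 \right)} \right)} + 41^{2}} = \sqrt{2 \left(6 - 8\right) + 41^{2}} = \sqrt{2 \left(-2\right) + 1681} = \sqrt{-4 + 1681} = \sqrt{1677}$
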